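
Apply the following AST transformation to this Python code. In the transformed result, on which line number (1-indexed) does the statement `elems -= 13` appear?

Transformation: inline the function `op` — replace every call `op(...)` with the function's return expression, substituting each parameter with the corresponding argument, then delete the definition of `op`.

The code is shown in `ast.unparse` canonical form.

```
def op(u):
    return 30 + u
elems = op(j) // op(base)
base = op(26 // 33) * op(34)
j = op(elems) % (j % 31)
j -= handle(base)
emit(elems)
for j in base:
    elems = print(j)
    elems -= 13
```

8

Transformed code:
elems = (30 + j) // (30 + base)
base = (30 + 26 // 33) * (30 + 34)
j = (30 + elems) % (j % 31)
j -= handle(base)
emit(elems)
for j in base:
    elems = print(j)
    elems -= 13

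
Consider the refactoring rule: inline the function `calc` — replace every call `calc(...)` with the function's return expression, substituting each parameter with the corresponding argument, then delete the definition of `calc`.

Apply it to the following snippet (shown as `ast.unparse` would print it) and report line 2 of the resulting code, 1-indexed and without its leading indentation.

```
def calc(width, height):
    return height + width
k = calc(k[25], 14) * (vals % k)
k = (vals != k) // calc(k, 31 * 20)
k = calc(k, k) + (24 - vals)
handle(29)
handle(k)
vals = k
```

k = (vals != k) // (31 * 20 + k)

Transformed code:
k = (14 + k[25]) * (vals % k)
k = (vals != k) // (31 * 20 + k)
k = k + k + (24 - vals)
handle(29)
handle(k)
vals = k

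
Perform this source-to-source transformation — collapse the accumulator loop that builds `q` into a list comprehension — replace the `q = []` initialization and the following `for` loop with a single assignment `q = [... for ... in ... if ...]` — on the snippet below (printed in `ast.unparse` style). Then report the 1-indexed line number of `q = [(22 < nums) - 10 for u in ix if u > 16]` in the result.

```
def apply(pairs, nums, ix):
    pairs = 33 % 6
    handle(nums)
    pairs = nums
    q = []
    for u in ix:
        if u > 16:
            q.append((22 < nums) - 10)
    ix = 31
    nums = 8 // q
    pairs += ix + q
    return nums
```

5

Transformed code:
def apply(pairs, nums, ix):
    pairs = 33 % 6
    handle(nums)
    pairs = nums
    q = [(22 < nums) - 10 for u in ix if u > 16]
    ix = 31
    nums = 8 // q
    pairs += ix + q
    return nums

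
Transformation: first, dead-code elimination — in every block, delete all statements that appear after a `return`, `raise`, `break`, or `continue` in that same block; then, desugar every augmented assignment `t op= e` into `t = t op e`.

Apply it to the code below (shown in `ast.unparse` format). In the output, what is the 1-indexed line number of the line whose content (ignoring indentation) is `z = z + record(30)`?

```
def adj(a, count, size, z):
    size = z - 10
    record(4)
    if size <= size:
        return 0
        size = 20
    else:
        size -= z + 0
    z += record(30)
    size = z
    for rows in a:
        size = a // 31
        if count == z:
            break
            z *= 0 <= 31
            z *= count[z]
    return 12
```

8

Transformed code:
def adj(a, count, size, z):
    size = z - 10
    record(4)
    if size <= size:
        return 0
    else:
        size = size - (z + 0)
    z = z + record(30)
    size = z
    for rows in a:
        size = a // 31
        if count == z:
            break
    return 12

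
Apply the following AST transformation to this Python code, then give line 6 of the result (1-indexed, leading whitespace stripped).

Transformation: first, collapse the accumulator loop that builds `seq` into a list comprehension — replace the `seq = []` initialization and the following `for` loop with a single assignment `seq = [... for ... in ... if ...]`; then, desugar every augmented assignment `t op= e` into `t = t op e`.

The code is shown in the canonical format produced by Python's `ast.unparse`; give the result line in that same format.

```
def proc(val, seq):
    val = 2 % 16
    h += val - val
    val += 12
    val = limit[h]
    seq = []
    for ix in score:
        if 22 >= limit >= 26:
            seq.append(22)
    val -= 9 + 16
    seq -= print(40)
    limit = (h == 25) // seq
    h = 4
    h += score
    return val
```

seq = [22 for ix in score if 22 >= limit >= 26]

Transformed code:
def proc(val, seq):
    val = 2 % 16
    h = h + (val - val)
    val = val + 12
    val = limit[h]
    seq = [22 for ix in score if 22 >= limit >= 26]
    val = val - (9 + 16)
    seq = seq - print(40)
    limit = (h == 25) // seq
    h = 4
    h = h + score
    return val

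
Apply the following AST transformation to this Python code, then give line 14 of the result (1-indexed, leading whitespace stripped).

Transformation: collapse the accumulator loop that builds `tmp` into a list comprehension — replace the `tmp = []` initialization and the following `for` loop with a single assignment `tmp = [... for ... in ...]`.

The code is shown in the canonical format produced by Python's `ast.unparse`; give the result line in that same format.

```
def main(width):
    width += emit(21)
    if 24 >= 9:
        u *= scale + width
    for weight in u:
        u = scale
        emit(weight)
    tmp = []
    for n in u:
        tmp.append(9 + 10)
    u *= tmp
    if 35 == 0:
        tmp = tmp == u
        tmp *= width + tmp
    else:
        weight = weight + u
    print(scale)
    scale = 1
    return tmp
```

weight = weight + u

Transformed code:
def main(width):
    width += emit(21)
    if 24 >= 9:
        u *= scale + width
    for weight in u:
        u = scale
        emit(weight)
    tmp = [9 + 10 for n in u]
    u *= tmp
    if 35 == 0:
        tmp = tmp == u
        tmp *= width + tmp
    else:
        weight = weight + u
    print(scale)
    scale = 1
    return tmp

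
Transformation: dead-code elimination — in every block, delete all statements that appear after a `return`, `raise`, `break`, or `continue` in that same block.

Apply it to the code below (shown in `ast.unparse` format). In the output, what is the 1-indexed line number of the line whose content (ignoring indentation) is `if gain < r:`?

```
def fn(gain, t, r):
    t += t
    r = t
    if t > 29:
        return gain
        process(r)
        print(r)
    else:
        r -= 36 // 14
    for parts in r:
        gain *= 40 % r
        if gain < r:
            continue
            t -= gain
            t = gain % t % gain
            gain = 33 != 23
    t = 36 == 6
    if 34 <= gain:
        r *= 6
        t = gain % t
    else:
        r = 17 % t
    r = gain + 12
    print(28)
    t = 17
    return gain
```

Transformed code:
def fn(gain, t, r):
    t += t
    r = t
    if t > 29:
        return gain
    else:
        r -= 36 // 14
    for parts in r:
        gain *= 40 % r
        if gain < r:
            continue
    t = 36 == 6
    if 34 <= gain:
        r *= 6
        t = gain % t
    else:
        r = 17 % t
    r = gain + 12
    print(28)
    t = 17
    return gain

10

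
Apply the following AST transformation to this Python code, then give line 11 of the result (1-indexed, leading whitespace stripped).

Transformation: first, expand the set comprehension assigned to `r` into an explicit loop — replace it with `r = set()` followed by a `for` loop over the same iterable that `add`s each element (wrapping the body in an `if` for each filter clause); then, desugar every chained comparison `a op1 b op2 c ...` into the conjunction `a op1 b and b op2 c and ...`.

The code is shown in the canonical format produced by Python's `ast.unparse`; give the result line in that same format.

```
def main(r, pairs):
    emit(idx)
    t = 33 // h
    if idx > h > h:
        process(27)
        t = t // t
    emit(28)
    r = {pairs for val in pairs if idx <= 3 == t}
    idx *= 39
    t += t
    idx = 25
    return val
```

Transformed code:
def main(r, pairs):
    emit(idx)
    t = 33 // h
    if idx > h and h > h:
        process(27)
        t = t // t
    emit(28)
    r = set()
    for val in pairs:
        if idx <= 3 and 3 == t:
            r.add(pairs)
    idx *= 39
    t += t
    idx = 25
    return val

r.add(pairs)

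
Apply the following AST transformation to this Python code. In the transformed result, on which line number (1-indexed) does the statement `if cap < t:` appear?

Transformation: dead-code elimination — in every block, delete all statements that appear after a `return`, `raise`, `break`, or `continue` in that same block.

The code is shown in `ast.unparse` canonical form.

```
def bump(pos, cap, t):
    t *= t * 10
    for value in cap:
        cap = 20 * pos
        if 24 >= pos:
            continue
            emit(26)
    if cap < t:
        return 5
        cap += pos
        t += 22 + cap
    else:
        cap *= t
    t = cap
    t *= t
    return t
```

7

Transformed code:
def bump(pos, cap, t):
    t *= t * 10
    for value in cap:
        cap = 20 * pos
        if 24 >= pos:
            continue
    if cap < t:
        return 5
    else:
        cap *= t
    t = cap
    t *= t
    return t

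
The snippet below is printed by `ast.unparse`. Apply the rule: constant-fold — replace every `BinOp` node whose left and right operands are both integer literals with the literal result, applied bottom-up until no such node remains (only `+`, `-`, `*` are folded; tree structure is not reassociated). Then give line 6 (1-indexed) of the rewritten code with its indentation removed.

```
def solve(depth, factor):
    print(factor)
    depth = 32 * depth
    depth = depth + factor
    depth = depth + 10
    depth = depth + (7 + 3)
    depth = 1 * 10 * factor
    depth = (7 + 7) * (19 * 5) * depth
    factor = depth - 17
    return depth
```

Transformed code:
def solve(depth, factor):
    print(factor)
    depth = 32 * depth
    depth = depth + factor
    depth = depth + 10
    depth = depth + 10
    depth = 10 * factor
    depth = 1330 * depth
    factor = depth - 17
    return depth

depth = depth + 10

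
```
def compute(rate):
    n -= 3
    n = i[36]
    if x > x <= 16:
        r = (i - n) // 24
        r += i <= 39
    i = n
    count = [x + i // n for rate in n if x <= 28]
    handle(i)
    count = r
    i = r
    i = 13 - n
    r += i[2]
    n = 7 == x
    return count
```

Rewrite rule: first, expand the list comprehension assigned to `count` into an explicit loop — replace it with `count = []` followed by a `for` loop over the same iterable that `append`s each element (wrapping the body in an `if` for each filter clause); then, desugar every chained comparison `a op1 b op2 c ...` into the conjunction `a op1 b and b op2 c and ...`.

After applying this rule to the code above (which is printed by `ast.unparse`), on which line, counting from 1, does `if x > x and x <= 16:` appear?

4

Transformed code:
def compute(rate):
    n -= 3
    n = i[36]
    if x > x and x <= 16:
        r = (i - n) // 24
        r += i <= 39
    i = n
    count = []
    for rate in n:
        if x <= 28:
            count.append(x + i // n)
    handle(i)
    count = r
    i = r
    i = 13 - n
    r += i[2]
    n = 7 == x
    return count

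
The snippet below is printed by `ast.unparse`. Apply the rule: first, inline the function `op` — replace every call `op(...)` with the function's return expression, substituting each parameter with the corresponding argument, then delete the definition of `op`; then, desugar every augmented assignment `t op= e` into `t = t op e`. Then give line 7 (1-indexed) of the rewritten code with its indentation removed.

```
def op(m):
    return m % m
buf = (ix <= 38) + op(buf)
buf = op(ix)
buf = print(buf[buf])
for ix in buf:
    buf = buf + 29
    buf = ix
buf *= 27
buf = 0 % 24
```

buf = buf * 27

Transformed code:
buf = (ix <= 38) + buf % buf
buf = ix % ix
buf = print(buf[buf])
for ix in buf:
    buf = buf + 29
    buf = ix
buf = buf * 27
buf = 0 % 24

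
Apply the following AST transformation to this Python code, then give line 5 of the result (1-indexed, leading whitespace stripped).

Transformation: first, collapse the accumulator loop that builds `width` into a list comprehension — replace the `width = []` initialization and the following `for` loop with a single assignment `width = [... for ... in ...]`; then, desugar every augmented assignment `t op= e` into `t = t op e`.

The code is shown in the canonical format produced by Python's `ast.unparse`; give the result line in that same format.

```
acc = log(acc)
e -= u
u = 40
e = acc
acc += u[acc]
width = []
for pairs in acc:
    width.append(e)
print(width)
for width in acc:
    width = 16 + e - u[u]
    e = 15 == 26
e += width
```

acc = acc + u[acc]

Transformed code:
acc = log(acc)
e = e - u
u = 40
e = acc
acc = acc + u[acc]
width = [e for pairs in acc]
print(width)
for width in acc:
    width = 16 + e - u[u]
    e = 15 == 26
e = e + width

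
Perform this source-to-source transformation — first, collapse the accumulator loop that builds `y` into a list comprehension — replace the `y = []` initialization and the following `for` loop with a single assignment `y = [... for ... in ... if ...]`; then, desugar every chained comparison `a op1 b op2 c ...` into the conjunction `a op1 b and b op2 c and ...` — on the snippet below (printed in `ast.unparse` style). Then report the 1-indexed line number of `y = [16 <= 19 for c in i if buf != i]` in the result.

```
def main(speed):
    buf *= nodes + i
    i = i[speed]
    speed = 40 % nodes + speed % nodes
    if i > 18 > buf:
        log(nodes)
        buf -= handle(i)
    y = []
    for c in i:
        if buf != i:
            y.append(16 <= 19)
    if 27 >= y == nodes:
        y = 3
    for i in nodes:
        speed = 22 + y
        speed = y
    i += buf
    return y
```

Transformed code:
def main(speed):
    buf *= nodes + i
    i = i[speed]
    speed = 40 % nodes + speed % nodes
    if i > 18 and 18 > buf:
        log(nodes)
        buf -= handle(i)
    y = [16 <= 19 for c in i if buf != i]
    if 27 >= y and y == nodes:
        y = 3
    for i in nodes:
        speed = 22 + y
        speed = y
    i += buf
    return y

8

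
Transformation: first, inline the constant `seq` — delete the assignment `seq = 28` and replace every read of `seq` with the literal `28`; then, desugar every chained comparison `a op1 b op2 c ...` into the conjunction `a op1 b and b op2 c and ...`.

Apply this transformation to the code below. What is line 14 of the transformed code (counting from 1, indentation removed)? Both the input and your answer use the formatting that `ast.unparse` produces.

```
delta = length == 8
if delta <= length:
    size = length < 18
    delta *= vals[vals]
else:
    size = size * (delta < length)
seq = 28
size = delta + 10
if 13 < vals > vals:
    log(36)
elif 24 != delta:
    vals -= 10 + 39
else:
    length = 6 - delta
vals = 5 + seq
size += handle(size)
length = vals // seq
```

vals = 5 + 28

Transformed code:
delta = length == 8
if delta <= length:
    size = length < 18
    delta *= vals[vals]
else:
    size = size * (delta < length)
size = delta + 10
if 13 < vals and vals > vals:
    log(36)
elif 24 != delta:
    vals -= 10 + 39
else:
    length = 6 - delta
vals = 5 + 28
size += handle(size)
length = vals // 28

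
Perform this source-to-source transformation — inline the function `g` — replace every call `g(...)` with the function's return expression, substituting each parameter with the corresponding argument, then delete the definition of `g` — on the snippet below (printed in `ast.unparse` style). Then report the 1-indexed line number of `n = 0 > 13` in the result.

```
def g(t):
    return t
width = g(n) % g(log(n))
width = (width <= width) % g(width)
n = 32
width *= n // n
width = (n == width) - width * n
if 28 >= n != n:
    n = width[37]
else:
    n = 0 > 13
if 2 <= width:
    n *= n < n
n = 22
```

Transformed code:
width = n % log(n)
width = (width <= width) % width
n = 32
width *= n // n
width = (n == width) - width * n
if 28 >= n != n:
    n = width[37]
else:
    n = 0 > 13
if 2 <= width:
    n *= n < n
n = 22

9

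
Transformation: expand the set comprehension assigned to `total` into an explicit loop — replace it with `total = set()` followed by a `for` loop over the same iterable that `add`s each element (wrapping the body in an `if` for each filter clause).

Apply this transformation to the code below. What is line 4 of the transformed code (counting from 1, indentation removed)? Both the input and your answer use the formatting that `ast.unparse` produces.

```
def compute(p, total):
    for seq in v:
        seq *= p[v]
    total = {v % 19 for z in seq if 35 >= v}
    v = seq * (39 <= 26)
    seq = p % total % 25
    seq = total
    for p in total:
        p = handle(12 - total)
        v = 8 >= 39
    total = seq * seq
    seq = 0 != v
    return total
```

total = set()

Transformed code:
def compute(p, total):
    for seq in v:
        seq *= p[v]
    total = set()
    for z in seq:
        if 35 >= v:
            total.add(v % 19)
    v = seq * (39 <= 26)
    seq = p % total % 25
    seq = total
    for p in total:
        p = handle(12 - total)
        v = 8 >= 39
    total = seq * seq
    seq = 0 != v
    return total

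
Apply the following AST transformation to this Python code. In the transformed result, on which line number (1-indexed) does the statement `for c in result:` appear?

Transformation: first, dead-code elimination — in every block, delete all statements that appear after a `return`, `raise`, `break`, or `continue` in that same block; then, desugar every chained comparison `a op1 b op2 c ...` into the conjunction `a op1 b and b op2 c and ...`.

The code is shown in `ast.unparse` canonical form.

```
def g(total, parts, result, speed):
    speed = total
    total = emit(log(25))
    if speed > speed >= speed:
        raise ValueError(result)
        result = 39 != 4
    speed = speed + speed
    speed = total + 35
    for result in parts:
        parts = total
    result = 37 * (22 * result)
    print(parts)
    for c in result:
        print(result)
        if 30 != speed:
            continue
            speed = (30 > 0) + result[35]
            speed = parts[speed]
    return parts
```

12

Transformed code:
def g(total, parts, result, speed):
    speed = total
    total = emit(log(25))
    if speed > speed and speed >= speed:
        raise ValueError(result)
    speed = speed + speed
    speed = total + 35
    for result in parts:
        parts = total
    result = 37 * (22 * result)
    print(parts)
    for c in result:
        print(result)
        if 30 != speed:
            continue
    return parts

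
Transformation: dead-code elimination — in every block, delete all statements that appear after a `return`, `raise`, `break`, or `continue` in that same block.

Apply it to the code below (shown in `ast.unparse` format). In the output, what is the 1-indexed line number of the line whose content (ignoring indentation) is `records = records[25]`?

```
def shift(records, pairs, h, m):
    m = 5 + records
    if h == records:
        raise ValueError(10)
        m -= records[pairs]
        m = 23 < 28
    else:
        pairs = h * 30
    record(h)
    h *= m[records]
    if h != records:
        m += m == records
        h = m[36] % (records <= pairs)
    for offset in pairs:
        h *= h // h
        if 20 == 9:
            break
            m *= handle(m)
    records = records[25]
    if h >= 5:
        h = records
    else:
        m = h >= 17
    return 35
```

16

Transformed code:
def shift(records, pairs, h, m):
    m = 5 + records
    if h == records:
        raise ValueError(10)
    else:
        pairs = h * 30
    record(h)
    h *= m[records]
    if h != records:
        m += m == records
        h = m[36] % (records <= pairs)
    for offset in pairs:
        h *= h // h
        if 20 == 9:
            break
    records = records[25]
    if h >= 5:
        h = records
    else:
        m = h >= 17
    return 35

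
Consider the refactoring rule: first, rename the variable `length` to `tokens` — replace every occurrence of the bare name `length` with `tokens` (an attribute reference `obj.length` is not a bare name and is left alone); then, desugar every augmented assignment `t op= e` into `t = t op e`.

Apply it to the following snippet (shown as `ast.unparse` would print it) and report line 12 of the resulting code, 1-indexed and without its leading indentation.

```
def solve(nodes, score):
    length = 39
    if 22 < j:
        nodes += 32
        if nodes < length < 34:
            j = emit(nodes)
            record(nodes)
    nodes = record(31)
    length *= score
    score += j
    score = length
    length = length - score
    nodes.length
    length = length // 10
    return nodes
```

Transformed code:
def solve(nodes, score):
    tokens = 39
    if 22 < j:
        nodes = nodes + 32
        if nodes < tokens < 34:
            j = emit(nodes)
            record(nodes)
    nodes = record(31)
    tokens = tokens * score
    score = score + j
    score = tokens
    tokens = tokens - score
    nodes.length
    tokens = tokens // 10
    return nodes

tokens = tokens - score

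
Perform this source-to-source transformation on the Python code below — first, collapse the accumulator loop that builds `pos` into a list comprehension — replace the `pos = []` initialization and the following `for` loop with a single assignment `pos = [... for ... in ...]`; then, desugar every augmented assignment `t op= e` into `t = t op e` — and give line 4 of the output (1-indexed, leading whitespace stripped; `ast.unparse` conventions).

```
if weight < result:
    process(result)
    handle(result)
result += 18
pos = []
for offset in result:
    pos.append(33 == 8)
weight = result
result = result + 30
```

result = result + 18

Transformed code:
if weight < result:
    process(result)
    handle(result)
result = result + 18
pos = [33 == 8 for offset in result]
weight = result
result = result + 30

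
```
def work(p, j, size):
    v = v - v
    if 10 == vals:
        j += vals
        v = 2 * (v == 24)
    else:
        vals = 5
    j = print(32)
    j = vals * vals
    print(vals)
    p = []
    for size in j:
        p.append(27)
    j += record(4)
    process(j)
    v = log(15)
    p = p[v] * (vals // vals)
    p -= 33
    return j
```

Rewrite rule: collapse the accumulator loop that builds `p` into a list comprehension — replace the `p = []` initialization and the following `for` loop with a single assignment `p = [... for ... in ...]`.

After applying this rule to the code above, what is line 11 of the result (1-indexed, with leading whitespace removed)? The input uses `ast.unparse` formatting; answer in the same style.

p = [27 for size in j]

Transformed code:
def work(p, j, size):
    v = v - v
    if 10 == vals:
        j += vals
        v = 2 * (v == 24)
    else:
        vals = 5
    j = print(32)
    j = vals * vals
    print(vals)
    p = [27 for size in j]
    j += record(4)
    process(j)
    v = log(15)
    p = p[v] * (vals // vals)
    p -= 33
    return j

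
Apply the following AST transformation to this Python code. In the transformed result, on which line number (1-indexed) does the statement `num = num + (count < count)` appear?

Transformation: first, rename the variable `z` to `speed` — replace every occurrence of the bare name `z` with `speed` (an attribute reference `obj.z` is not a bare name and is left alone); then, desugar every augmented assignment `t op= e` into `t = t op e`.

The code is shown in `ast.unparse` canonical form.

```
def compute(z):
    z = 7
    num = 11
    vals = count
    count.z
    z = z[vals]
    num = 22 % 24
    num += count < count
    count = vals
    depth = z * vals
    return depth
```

Transformed code:
def compute(speed):
    speed = 7
    num = 11
    vals = count
    count.z
    speed = speed[vals]
    num = 22 % 24
    num = num + (count < count)
    count = vals
    depth = speed * vals
    return depth

8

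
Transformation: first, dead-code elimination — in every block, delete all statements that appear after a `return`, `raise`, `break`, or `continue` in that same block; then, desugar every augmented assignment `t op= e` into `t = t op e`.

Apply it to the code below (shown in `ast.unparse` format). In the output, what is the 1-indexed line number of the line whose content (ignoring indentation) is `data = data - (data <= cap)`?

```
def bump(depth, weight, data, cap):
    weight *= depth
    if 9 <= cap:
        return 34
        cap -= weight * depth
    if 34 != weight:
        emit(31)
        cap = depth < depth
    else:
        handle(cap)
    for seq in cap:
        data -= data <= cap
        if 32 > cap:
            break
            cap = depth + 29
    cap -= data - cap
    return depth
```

Transformed code:
def bump(depth, weight, data, cap):
    weight = weight * depth
    if 9 <= cap:
        return 34
    if 34 != weight:
        emit(31)
        cap = depth < depth
    else:
        handle(cap)
    for seq in cap:
        data = data - (data <= cap)
        if 32 > cap:
            break
    cap = cap - (data - cap)
    return depth

11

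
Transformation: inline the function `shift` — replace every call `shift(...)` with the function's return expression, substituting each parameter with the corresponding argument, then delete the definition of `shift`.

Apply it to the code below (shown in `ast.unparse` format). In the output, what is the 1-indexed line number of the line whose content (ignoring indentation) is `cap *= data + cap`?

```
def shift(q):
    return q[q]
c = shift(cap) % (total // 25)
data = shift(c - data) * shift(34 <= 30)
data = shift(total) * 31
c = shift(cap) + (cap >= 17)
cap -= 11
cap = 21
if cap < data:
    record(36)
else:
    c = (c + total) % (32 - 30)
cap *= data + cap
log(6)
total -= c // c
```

11

Transformed code:
c = cap[cap] % (total // 25)
data = (c - data)[c - data] * (34 <= 30)[34 <= 30]
data = total[total] * 31
c = cap[cap] + (cap >= 17)
cap -= 11
cap = 21
if cap < data:
    record(36)
else:
    c = (c + total) % (32 - 30)
cap *= data + cap
log(6)
total -= c // c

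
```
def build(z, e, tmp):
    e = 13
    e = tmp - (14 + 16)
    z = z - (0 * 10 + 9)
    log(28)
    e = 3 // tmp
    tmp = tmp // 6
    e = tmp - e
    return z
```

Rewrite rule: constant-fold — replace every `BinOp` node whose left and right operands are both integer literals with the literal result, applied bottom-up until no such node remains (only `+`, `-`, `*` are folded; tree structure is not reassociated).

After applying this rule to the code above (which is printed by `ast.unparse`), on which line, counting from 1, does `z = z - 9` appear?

Transformed code:
def build(z, e, tmp):
    e = 13
    e = tmp - 30
    z = z - 9
    log(28)
    e = 3 // tmp
    tmp = tmp // 6
    e = tmp - e
    return z

4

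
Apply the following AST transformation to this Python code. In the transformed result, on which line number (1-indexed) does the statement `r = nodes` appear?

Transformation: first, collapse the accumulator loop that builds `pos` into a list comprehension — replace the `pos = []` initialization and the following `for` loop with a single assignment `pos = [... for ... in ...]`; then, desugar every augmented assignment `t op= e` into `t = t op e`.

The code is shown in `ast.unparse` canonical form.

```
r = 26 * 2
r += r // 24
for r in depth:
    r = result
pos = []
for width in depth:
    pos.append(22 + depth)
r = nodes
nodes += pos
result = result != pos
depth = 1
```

Transformed code:
r = 26 * 2
r = r + r // 24
for r in depth:
    r = result
pos = [22 + depth for width in depth]
r = nodes
nodes = nodes + pos
result = result != pos
depth = 1

6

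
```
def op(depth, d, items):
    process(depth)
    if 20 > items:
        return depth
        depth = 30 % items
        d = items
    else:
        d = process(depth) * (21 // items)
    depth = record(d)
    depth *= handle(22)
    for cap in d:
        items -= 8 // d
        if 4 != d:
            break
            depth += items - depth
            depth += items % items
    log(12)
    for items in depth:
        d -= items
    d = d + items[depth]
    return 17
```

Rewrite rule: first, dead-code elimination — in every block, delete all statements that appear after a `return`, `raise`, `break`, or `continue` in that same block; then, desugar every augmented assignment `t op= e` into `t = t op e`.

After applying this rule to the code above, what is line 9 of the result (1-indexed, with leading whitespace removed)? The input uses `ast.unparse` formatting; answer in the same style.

Transformed code:
def op(depth, d, items):
    process(depth)
    if 20 > items:
        return depth
    else:
        d = process(depth) * (21 // items)
    depth = record(d)
    depth = depth * handle(22)
    for cap in d:
        items = items - 8 // d
        if 4 != d:
            break
    log(12)
    for items in depth:
        d = d - items
    d = d + items[depth]
    return 17

for cap in d:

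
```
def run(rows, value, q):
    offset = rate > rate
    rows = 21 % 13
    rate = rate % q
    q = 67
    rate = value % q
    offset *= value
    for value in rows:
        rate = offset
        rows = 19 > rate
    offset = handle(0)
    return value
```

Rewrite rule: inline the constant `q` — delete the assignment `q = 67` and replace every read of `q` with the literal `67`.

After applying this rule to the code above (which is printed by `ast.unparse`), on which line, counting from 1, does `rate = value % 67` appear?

5

Transformed code:
def run(rows, value, q):
    offset = rate > rate
    rows = 21 % 13
    rate = rate % 67
    rate = value % 67
    offset *= value
    for value in rows:
        rate = offset
        rows = 19 > rate
    offset = handle(0)
    return value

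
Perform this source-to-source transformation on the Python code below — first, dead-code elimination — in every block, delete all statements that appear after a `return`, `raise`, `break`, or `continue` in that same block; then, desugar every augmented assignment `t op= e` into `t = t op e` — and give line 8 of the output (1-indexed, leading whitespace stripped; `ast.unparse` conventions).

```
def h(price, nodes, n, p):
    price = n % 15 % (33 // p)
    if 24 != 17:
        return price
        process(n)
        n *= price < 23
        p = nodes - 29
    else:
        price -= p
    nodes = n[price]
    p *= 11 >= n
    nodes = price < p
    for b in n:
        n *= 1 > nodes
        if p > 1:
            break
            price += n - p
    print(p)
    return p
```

Transformed code:
def h(price, nodes, n, p):
    price = n % 15 % (33 // p)
    if 24 != 17:
        return price
    else:
        price = price - p
    nodes = n[price]
    p = p * (11 >= n)
    nodes = price < p
    for b in n:
        n = n * (1 > nodes)
        if p > 1:
            break
    print(p)
    return p

p = p * (11 >= n)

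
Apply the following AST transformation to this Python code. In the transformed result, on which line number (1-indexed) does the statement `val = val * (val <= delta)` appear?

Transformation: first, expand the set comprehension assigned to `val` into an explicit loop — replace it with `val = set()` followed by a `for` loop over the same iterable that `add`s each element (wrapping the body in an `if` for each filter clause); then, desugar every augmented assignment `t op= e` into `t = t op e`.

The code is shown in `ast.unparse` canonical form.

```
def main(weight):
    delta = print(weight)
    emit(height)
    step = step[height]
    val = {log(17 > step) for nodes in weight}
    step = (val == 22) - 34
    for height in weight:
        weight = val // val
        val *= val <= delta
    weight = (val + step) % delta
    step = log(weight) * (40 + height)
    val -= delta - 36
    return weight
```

11

Transformed code:
def main(weight):
    delta = print(weight)
    emit(height)
    step = step[height]
    val = set()
    for nodes in weight:
        val.add(log(17 > step))
    step = (val == 22) - 34
    for height in weight:
        weight = val // val
        val = val * (val <= delta)
    weight = (val + step) % delta
    step = log(weight) * (40 + height)
    val = val - (delta - 36)
    return weight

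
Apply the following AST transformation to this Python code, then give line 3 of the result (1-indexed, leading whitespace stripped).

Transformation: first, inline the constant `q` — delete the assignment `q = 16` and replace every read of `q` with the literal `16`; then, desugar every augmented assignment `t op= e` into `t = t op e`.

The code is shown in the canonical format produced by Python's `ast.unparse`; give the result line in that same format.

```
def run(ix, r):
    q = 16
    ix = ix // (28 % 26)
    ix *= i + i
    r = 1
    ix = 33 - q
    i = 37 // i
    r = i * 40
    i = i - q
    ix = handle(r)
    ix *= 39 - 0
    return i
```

Transformed code:
def run(ix, r):
    ix = ix // (28 % 26)
    ix = ix * (i + i)
    r = 1
    ix = 33 - 16
    i = 37 // i
    r = i * 40
    i = i - 16
    ix = handle(r)
    ix = ix * (39 - 0)
    return i

ix = ix * (i + i)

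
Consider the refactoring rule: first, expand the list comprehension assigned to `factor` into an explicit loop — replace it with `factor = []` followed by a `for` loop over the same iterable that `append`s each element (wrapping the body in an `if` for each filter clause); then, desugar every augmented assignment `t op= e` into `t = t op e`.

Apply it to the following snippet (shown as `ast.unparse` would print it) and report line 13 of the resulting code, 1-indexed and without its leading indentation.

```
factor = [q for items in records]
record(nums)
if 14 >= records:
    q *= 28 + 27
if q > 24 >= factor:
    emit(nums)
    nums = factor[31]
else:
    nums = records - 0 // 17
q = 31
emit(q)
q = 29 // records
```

emit(q)

Transformed code:
factor = []
for items in records:
    factor.append(q)
record(nums)
if 14 >= records:
    q = q * (28 + 27)
if q > 24 >= factor:
    emit(nums)
    nums = factor[31]
else:
    nums = records - 0 // 17
q = 31
emit(q)
q = 29 // records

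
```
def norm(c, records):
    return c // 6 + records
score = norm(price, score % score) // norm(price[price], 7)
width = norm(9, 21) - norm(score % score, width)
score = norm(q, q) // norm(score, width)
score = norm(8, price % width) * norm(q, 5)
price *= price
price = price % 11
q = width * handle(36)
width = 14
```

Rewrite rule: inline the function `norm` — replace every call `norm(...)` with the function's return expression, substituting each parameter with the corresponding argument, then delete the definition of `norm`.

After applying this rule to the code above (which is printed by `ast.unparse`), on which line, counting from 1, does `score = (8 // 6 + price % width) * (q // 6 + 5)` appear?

4

Transformed code:
score = (price // 6 + score % score) // (price[price] // 6 + 7)
width = 9 // 6 + 21 - (score % score // 6 + width)
score = (q // 6 + q) // (score // 6 + width)
score = (8 // 6 + price % width) * (q // 6 + 5)
price *= price
price = price % 11
q = width * handle(36)
width = 14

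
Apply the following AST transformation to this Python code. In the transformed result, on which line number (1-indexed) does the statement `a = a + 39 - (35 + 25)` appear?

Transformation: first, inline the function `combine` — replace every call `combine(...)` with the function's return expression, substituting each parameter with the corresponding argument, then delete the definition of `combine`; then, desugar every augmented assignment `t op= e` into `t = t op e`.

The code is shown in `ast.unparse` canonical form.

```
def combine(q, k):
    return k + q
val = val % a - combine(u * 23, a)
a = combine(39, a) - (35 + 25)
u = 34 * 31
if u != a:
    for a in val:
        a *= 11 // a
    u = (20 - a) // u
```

Transformed code:
val = val % a - (a + u * 23)
a = a + 39 - (35 + 25)
u = 34 * 31
if u != a:
    for a in val:
        a = a * (11 // a)
    u = (20 - a) // u

2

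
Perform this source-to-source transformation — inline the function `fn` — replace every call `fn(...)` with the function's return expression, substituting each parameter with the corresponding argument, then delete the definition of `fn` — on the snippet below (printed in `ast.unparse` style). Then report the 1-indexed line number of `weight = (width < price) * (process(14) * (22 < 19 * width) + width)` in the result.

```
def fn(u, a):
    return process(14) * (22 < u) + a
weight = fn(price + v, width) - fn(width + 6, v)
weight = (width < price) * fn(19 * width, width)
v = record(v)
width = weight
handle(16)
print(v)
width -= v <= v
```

2

Transformed code:
weight = process(14) * (22 < price + v) + width - (process(14) * (22 < width + 6) + v)
weight = (width < price) * (process(14) * (22 < 19 * width) + width)
v = record(v)
width = weight
handle(16)
print(v)
width -= v <= v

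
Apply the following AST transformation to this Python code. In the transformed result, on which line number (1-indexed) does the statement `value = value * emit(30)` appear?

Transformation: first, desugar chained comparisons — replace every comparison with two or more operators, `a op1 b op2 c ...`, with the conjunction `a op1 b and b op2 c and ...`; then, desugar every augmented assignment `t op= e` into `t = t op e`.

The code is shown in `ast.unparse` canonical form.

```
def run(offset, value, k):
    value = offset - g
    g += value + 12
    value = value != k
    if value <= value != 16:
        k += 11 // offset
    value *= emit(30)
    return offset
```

Transformed code:
def run(offset, value, k):
    value = offset - g
    g = g + (value + 12)
    value = value != k
    if value <= value and value != 16:
        k = k + 11 // offset
    value = value * emit(30)
    return offset

7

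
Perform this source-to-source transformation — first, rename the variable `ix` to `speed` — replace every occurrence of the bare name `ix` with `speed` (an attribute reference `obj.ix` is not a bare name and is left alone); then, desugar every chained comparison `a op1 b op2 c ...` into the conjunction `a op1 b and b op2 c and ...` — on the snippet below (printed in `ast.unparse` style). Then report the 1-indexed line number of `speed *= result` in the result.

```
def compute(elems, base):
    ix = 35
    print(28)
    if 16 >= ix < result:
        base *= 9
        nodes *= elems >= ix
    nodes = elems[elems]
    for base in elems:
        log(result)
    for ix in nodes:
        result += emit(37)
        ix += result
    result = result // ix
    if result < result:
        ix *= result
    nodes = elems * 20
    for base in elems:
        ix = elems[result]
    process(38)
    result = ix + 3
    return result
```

Transformed code:
def compute(elems, base):
    speed = 35
    print(28)
    if 16 >= speed and speed < result:
        base *= 9
        nodes *= elems >= speed
    nodes = elems[elems]
    for base in elems:
        log(result)
    for speed in nodes:
        result += emit(37)
        speed += result
    result = result // speed
    if result < result:
        speed *= result
    nodes = elems * 20
    for base in elems:
        speed = elems[result]
    process(38)
    result = speed + 3
    return result

15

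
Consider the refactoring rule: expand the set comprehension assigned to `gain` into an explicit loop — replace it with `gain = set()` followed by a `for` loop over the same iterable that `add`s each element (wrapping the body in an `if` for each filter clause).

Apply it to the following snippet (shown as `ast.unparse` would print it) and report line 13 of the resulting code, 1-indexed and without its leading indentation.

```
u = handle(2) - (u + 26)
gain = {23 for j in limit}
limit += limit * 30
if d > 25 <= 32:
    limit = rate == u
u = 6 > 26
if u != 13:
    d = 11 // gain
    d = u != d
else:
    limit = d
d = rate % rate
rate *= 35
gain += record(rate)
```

Transformed code:
u = handle(2) - (u + 26)
gain = set()
for j in limit:
    gain.add(23)
limit += limit * 30
if d > 25 <= 32:
    limit = rate == u
u = 6 > 26
if u != 13:
    d = 11 // gain
    d = u != d
else:
    limit = d
d = rate % rate
rate *= 35
gain += record(rate)

limit = d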